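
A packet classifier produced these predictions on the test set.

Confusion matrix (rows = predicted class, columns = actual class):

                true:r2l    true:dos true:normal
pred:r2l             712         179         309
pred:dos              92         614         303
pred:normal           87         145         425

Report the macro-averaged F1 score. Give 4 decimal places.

0.6045

Per-class F1 score (2·TP/(2·TP+FP+FN)):
  r2l: TP=712, FP=179+309=488, FN=92+87=179 → 1424/2091 = 0.68101
  dos: TP=614, FP=92+303=395, FN=179+145=324 → 1228/1947 = 0.63071
  normal: TP=425, FP=87+145=232, FN=309+303=612 → 850/1694 = 0.50177
Macro-F1 score = mean = (0.68101 + 0.63071 + 0.50177) / 3 = 0.6045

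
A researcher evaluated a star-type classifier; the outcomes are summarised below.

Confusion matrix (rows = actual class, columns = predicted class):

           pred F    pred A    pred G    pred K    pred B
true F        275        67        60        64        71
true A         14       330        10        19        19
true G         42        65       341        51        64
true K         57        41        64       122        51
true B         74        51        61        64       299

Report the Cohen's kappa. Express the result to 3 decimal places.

0.467

Observed agreement pₒ = trace/N = 1367/2376 = 0.5753
Expected agreement pₑ = Σ (rowᵢ·colᵢ)/N² = (537·462 + 392·554 + 563·536 + 335·320 + 549·504)/2376² = 0.2039
κ = (pₒ − pₑ)/(1 − pₑ) = (0.5753 − 0.2039)/(1 − 0.2039) = 0.467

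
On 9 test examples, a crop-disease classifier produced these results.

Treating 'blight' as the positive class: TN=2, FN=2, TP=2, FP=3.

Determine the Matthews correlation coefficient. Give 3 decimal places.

-0.100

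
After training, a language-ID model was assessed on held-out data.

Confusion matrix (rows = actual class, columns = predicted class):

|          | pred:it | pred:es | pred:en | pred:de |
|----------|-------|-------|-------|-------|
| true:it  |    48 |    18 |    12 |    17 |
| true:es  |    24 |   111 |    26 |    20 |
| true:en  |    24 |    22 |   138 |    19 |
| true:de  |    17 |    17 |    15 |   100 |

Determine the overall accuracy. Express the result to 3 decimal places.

Accuracy = trace / total = (48+111+138+100=397) / 628 = 397/628 = 0.632

0.632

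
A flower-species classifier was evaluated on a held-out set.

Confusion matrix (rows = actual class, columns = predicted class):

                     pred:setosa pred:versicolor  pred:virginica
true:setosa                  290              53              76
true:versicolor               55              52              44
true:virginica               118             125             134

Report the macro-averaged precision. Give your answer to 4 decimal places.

Per-class precision (TP/(TP+FP)):
  setosa: TP=290, FP=55+118=173 → 290/463 = 0.62635
  versicolor: TP=52, FP=53+125=178 → 52/230 = 0.22609
  virginica: TP=134, FP=76+44=120 → 134/254 = 0.52756
Macro-precision = mean = (0.62635 + 0.22609 + 0.52756) / 3 = 0.4600

0.4600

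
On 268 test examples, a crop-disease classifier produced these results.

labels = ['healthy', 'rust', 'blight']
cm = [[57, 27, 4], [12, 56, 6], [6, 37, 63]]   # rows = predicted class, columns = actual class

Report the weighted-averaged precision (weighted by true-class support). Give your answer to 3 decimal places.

0.682

Per-class precision (TP/(TP+FP)):
  healthy: TP=57, FP=27+4=31 → 57/88 = 0.6477
  rust: TP=56, FP=12+6=18 → 56/74 = 0.7568
  blight: TP=63, FP=6+37=43 → 63/106 = 0.5943
Weighted-precision = Σ (supportᵢ/N)·precisionᵢ with N=268: (75/268)·0.6477 + (120/268)·0.7568 + (73/268)·0.5943 = 0.682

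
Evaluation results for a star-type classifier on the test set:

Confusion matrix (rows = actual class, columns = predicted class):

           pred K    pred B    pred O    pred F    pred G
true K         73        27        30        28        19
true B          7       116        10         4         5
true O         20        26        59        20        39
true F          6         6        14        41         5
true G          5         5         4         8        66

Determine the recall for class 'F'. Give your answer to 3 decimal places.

0.569

One-vs-rest for 'F': TP = diagonal; FP = other classes predicted 'F'; FN = 'F' predicted as other.
recall = TP/(TP+FN).
F: TP=41, FN=6+6+14+5=31 → 41/72 = 0.5694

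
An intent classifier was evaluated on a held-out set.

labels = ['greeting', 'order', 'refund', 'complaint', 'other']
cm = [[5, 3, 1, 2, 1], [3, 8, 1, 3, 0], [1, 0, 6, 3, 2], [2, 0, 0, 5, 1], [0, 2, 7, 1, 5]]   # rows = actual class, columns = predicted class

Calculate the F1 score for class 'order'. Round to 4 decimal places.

0.5714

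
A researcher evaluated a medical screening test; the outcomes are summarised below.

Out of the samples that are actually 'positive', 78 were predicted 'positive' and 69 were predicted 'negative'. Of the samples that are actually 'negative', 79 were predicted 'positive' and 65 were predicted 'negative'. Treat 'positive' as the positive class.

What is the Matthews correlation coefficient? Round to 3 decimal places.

-0.018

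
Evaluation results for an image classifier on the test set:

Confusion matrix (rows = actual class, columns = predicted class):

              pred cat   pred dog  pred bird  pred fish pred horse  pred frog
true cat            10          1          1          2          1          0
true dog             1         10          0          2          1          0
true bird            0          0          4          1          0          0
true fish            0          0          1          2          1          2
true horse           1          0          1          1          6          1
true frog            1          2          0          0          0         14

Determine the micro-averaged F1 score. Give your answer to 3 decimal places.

0.687

Micro-averaging pools counts across classes: ΣTP=46, ΣFP=21, ΣFN=21.
Micro-F1 score = 2·TP/(2·TP+FP+FN) on pooled counts = 0.687 (equals overall accuracy in single-label multiclass).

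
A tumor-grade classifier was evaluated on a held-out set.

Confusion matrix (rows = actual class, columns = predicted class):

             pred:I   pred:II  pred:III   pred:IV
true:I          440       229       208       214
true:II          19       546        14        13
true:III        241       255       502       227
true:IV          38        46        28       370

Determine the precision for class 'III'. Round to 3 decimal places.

0.668

One-vs-rest for 'III': TP = diagonal; FP = other classes predicted 'III'; FN = 'III' predicted as other.
precision = TP/(TP+FP).
III: TP=502, FP=208+14+28=250 → 502/752 = 0.6676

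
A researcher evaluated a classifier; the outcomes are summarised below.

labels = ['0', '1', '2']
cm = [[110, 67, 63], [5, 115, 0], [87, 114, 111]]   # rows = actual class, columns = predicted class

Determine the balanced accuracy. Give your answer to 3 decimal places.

0.591

Balanced accuracy = mean of per-class recall.
  0: recall = 110/240 = 0.4583
  1: recall = 115/120 = 0.9583
  2: recall = 111/312 = 0.3558
Mean = (0.4583 + 0.9583 + 0.3558) / 3 = 0.591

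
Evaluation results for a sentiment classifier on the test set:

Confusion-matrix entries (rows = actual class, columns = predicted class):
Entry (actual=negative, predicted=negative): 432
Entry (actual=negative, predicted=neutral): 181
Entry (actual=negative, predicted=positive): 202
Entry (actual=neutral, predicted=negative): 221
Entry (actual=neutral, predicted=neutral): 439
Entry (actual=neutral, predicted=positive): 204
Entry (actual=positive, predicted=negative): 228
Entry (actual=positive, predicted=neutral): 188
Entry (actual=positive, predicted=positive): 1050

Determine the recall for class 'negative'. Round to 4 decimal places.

0.5301

recall = TP/(TP+FN).
negative: TP=432, FN=181+202=383 → 432/815 = 0.53006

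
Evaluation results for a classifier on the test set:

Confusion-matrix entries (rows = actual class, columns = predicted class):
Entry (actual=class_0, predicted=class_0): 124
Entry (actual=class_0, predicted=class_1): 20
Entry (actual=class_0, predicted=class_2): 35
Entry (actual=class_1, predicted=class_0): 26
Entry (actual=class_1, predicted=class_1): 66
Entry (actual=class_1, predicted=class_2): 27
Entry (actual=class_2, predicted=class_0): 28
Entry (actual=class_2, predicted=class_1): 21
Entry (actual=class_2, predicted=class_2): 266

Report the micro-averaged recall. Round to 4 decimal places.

Micro-averaging pools counts across classes: ΣTP=456, ΣFP=157, ΣFN=157.
Micro-recall = TP/(TP+FN) on pooled counts = 0.7439 (equals overall accuracy in single-label multiclass).

0.7439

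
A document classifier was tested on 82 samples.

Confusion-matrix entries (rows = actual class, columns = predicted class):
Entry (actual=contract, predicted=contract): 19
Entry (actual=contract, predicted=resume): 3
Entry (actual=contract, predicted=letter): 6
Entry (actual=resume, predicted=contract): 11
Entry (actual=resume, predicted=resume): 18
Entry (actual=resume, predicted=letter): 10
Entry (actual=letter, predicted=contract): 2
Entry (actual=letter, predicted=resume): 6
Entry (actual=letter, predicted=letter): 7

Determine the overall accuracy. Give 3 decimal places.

0.537

Accuracy = trace / total = (19+18+7=44) / 82 = 44/82 = 0.537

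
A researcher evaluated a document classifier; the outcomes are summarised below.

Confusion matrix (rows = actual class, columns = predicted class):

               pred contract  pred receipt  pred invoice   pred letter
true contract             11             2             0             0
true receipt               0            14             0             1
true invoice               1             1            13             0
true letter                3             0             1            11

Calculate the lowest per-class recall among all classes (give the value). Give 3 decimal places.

Per-class recall (TP/(TP+FN)):
  contract: TP=11, FN=2+0+0=2 → 11/13 = 0.8462
  receipt: TP=14, FN=0+0+1=1 → 14/15 = 0.9333
  invoice: TP=13, FN=1+1+0=2 → 13/15 = 0.8667
  letter: TP=11, FN=3+0+1=4 → 11/15 = 0.7333
Lowest is class 'letter' with recall = 0.733.

0.733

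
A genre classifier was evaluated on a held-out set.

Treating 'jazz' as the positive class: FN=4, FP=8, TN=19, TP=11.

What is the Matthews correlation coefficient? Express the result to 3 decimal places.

MCC = (TP·TN − FP·FN) / √((TP+FP)(TP+FN)(TN+FP)(TN+FN))
Numerator = 11·19 − 8·4 = 177
Denominator = √(19·15·27·23) = √176985 = 420.6959
MCC = 177 / 420.6959 = 0.421

0.421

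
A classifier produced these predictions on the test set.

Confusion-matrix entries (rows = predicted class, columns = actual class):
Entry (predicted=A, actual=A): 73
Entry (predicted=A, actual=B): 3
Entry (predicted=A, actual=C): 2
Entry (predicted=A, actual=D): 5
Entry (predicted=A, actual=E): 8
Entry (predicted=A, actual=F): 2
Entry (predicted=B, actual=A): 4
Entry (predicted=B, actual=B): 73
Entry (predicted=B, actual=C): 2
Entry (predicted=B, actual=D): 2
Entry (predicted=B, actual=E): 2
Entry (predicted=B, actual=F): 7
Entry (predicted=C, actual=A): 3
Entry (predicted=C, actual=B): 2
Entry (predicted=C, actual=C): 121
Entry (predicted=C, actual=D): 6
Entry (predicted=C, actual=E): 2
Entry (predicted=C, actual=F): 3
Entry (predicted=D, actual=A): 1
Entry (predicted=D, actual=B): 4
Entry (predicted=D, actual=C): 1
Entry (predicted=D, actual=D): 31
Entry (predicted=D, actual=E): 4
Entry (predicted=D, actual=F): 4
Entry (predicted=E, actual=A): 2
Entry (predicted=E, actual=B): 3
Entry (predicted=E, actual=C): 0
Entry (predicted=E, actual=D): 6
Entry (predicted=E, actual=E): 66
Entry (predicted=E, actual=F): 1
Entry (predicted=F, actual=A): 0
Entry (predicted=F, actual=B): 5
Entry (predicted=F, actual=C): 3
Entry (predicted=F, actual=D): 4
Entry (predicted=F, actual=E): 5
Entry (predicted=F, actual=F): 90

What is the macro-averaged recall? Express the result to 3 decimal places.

0.800

Per-class recall (TP/(TP+FN)):
  A: TP=73, FN=4+3+1+2+0=10 → 73/83 = 0.8795
  B: TP=73, FN=3+2+4+3+5=17 → 73/90 = 0.8111
  C: TP=121, FN=2+2+1+0+3=8 → 121/129 = 0.9380
  D: TP=31, FN=5+2+6+6+4=23 → 31/54 = 0.5741
  E: TP=66, FN=8+2+2+4+5=21 → 66/87 = 0.7586
  F: TP=90, FN=2+7+3+4+1=17 → 90/107 = 0.8411
Macro-recall = mean = (0.8795 + 0.8111 + 0.9380 + 0.5741 + 0.7586 + 0.8411) / 6 = 0.800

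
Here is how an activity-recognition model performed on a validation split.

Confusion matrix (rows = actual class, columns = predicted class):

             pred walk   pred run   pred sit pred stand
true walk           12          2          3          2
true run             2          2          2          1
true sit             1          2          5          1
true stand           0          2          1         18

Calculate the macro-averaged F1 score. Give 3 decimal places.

0.577

Per-class F1 score (2·TP/(2·TP+FP+FN)):
  walk: TP=12, FP=2+1+0=3, FN=2+3+2=7 → 24/34 = 0.7059
  run: TP=2, FP=2+2+2=6, FN=2+2+1=5 → 4/15 = 0.2667
  sit: TP=5, FP=3+2+1=6, FN=1+2+1=4 → 10/20 = 0.5000
  stand: TP=18, FP=2+1+1=4, FN=0+2+1=3 → 36/43 = 0.8372
Macro-F1 score = mean = (0.7059 + 0.2667 + 0.5000 + 0.8372) / 4 = 0.577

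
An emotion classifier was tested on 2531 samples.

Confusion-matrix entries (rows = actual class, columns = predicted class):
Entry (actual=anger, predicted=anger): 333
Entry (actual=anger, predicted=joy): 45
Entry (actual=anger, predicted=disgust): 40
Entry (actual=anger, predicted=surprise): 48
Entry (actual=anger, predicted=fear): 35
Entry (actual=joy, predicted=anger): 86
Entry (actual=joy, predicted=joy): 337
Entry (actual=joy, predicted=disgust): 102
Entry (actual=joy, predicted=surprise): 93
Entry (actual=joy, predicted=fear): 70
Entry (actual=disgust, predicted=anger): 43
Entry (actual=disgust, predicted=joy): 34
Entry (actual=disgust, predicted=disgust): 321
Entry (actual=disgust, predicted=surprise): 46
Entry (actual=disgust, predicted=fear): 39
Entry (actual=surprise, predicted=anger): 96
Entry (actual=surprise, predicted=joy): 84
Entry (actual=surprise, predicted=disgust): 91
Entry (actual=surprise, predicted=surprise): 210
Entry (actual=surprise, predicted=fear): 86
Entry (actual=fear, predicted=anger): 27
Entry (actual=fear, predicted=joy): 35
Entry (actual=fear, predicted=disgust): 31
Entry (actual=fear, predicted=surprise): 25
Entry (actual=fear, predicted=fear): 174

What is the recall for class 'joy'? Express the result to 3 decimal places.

Take TP from the diagonal, FP from the rest of the 'joy' prediction marginal, FN from the rest of the 'joy' actual marginal.
recall = TP/(TP+FN).
joy: TP=337, FN=86+102+93+70=351 → 337/688 = 0.4898

0.490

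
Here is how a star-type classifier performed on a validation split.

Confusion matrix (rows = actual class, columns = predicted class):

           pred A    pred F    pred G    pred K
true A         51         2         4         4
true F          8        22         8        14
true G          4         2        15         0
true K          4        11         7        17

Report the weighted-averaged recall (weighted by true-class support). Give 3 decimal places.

0.607

Per-class recall (TP/(TP+FN)):
  A: TP=51, FN=2+4+4=10 → 51/61 = 0.8361
  F: TP=22, FN=8+8+14=30 → 22/52 = 0.4231
  G: TP=15, FN=4+2+0=6 → 15/21 = 0.7143
  K: TP=17, FN=4+11+7=22 → 17/39 = 0.4359
Weighted-recall = Σ (supportᵢ/N)·recallᵢ with N=173: (61/173)·0.8361 + (52/173)·0.4231 + (21/173)·0.7143 + (39/173)·0.4359 = 0.607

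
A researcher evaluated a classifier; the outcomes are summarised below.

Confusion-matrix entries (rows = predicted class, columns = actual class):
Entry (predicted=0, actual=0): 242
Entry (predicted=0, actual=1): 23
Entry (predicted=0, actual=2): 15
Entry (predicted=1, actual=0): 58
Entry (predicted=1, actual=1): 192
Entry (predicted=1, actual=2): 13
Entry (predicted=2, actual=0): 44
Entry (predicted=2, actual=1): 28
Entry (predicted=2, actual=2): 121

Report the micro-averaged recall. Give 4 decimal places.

0.7541

Micro-averaging pools counts across classes: ΣTP=555, ΣFP=181, ΣFN=181.
Micro-recall = TP/(TP+FN) on pooled counts = 0.7541 (equals overall accuracy in single-label multiclass).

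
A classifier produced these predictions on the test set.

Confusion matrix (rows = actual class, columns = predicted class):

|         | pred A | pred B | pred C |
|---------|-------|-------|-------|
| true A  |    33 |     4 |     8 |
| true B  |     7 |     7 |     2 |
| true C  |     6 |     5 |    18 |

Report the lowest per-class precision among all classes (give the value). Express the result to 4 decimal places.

Per-class precision (TP/(TP+FP)):
  A: TP=33, FP=7+6=13 → 33/46 = 0.71739
  B: TP=7, FP=4+5=9 → 7/16 = 0.43750
  C: TP=18, FP=8+2=10 → 18/28 = 0.64286
Lowest is class 'B' with precision = 0.4375.

0.4375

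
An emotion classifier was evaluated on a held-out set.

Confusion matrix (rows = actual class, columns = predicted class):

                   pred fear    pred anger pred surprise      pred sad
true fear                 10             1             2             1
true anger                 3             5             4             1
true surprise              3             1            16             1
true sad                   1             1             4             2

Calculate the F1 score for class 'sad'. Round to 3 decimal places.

0.308

F1 score = 2·TP/(2·TP+FP+FN).
sad: TP=2, FP=1+1+1=3, FN=1+1+4=6 → 4/13 = 0.3077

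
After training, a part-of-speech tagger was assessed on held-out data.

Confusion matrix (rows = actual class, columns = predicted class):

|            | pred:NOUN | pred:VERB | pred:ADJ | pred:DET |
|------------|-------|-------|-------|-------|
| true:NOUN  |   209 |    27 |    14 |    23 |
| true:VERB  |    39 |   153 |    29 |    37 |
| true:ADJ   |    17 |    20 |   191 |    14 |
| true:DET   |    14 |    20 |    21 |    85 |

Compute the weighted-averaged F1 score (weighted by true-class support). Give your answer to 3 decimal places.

0.698

Per-class F1 score (2·TP/(2·TP+FP+FN)):
  NOUN: TP=209, FP=39+17+14=70, FN=27+14+23=64 → 418/552 = 0.7572
  VERB: TP=153, FP=27+20+20=67, FN=39+29+37=105 → 306/478 = 0.6402
  ADJ: TP=191, FP=14+29+21=64, FN=17+20+14=51 → 382/497 = 0.7686
  DET: TP=85, FP=23+37+14=74, FN=14+20+21=55 → 170/299 = 0.5686
Weighted-F1 score = Σ (supportᵢ/N)·F1 scoreᵢ with N=913: (273/913)·0.7572 + (258/913)·0.6402 + (242/913)·0.7686 + (140/913)·0.5686 = 0.698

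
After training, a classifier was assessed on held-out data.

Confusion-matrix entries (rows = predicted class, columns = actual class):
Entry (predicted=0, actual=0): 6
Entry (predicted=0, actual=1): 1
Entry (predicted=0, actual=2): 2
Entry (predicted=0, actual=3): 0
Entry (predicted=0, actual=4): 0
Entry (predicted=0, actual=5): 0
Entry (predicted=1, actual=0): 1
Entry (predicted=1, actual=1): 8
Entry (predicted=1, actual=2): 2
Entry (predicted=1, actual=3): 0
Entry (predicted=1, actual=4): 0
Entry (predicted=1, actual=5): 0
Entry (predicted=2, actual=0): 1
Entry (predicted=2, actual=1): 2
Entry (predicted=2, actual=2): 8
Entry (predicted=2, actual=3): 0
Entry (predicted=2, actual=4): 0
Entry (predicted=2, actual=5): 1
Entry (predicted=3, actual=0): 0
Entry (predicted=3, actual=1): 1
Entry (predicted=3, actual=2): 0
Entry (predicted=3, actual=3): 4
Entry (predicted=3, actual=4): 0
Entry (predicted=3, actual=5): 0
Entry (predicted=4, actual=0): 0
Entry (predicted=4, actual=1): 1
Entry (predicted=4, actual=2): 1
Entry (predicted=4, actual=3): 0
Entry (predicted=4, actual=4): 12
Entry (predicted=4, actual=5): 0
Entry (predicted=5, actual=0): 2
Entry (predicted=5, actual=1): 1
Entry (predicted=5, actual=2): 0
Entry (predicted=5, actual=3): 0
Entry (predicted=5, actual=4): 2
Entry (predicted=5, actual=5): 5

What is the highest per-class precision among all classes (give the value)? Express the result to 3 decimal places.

Per-class precision (TP/(TP+FP)):
  0: TP=6, FP=1+2+0+0+0=3 → 6/9 = 0.6667
  1: TP=8, FP=1+2+0+0+0=3 → 8/11 = 0.7273
  2: TP=8, FP=1+2+0+0+1=4 → 8/12 = 0.6667
  3: TP=4, FP=0+1+0+0+0=1 → 4/5 = 0.8000
  4: TP=12, FP=0+1+1+0+0=2 → 12/14 = 0.8571
  5: TP=5, FP=2+1+0+0+2=5 → 5/10 = 0.5000
Highest is class '4' with precision = 0.857.

0.857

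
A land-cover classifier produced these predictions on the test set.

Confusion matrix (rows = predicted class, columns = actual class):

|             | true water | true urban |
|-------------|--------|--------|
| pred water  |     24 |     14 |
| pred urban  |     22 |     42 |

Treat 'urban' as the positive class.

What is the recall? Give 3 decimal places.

Recall = TP/(TP+FN) = 42/(42+14) = 42/56 = 0.750

0.750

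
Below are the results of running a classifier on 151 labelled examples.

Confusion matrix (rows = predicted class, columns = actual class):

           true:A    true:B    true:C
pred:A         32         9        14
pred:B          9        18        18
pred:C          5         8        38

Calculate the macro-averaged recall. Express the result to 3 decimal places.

0.584

Per-class recall (TP/(TP+FN)):
  A: TP=32, FN=9+5=14 → 32/46 = 0.6957
  B: TP=18, FN=9+8=17 → 18/35 = 0.5143
  C: TP=38, FN=14+18=32 → 38/70 = 0.5429
Macro-recall = mean = (0.6957 + 0.5143 + 0.5429) / 3 = 0.584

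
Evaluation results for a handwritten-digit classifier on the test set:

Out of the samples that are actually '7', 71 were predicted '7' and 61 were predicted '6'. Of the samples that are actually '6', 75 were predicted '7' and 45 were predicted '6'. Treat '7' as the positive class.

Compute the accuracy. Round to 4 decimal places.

Accuracy = (TP+TN)/N = (71+45)/252 = 0.4603

0.4603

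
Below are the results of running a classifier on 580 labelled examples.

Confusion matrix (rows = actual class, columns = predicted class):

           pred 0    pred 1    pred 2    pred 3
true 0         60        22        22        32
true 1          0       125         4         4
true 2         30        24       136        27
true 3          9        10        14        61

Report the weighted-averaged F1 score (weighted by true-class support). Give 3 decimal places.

0.652

Per-class F1 score (2·TP/(2·TP+FP+FN)):
  0: TP=60, FP=0+30+9=39, FN=22+22+32=76 → 120/235 = 0.5106
  1: TP=125, FP=22+24+10=56, FN=0+4+4=8 → 250/314 = 0.7962
  2: TP=136, FP=22+4+14=40, FN=30+24+27=81 → 272/393 = 0.6921
  3: TP=61, FP=32+4+27=63, FN=9+10+14=33 → 122/218 = 0.5596
Weighted-F1 score = Σ (supportᵢ/N)·F1 scoreᵢ with N=580: (136/580)·0.5106 + (133/580)·0.7962 + (217/580)·0.6921 + (94/580)·0.5596 = 0.652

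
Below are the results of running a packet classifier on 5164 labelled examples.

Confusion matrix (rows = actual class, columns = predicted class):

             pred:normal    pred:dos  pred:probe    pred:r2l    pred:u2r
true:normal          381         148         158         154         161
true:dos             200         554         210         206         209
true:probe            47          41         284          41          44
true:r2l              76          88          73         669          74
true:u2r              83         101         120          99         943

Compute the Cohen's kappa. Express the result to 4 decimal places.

Observed agreement pₒ = trace/N = 2831/5164 = 0.54822
Expected agreement pₑ = Σ (rowᵢ·colᵢ)/N² = (1002·787 + 1379·932 + 457·845 + 980·1169 + 1346·1431)/5164² = 0.20744
κ = (pₒ − pₑ)/(1 − pₑ) = (0.54822 − 0.20744)/(1 − 0.20744) = 0.4300

0.4300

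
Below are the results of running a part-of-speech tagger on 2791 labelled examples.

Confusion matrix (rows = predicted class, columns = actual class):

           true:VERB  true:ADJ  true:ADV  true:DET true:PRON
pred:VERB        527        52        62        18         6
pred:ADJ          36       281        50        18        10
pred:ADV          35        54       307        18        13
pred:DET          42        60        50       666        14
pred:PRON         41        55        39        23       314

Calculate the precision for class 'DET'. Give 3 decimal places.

0.800

precision = TP/(TP+FP).
DET: TP=666, FP=42+60+50+14=166 → 666/832 = 0.8005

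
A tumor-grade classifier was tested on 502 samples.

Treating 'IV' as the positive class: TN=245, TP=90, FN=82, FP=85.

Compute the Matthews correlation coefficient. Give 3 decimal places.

0.265

MCC = (TP·TN − FP·FN) / √((TP+FP)(TP+FN)(TN+FP)(TN+FN))
Numerator = 90·245 − 85·82 = 15080
Denominator = √(175·172·330·327) = √3248091000 = 56992.0258
MCC = 15080 / 56992.0258 = 0.265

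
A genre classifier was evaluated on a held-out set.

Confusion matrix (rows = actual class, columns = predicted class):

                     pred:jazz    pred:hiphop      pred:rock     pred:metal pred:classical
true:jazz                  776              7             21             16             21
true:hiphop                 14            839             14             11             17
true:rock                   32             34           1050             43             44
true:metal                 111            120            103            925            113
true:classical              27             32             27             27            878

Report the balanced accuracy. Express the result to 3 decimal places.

0.859

Balanced accuracy = mean of per-class recall.
  jazz: recall = 776/841 = 0.9227
  hiphop: recall = 839/895 = 0.9374
  rock: recall = 1050/1203 = 0.8728
  metal: recall = 925/1372 = 0.6742
  classical: recall = 878/991 = 0.8860
Mean = (0.9227 + 0.9374 + 0.8728 + 0.6742 + 0.8860) / 5 = 0.859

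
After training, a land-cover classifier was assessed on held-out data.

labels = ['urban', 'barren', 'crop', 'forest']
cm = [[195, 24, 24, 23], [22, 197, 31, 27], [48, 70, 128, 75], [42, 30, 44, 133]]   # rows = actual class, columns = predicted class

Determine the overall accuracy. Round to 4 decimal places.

0.5867

Accuracy = trace / total = (195+197+128+133=653) / 1113 = 653/1113 = 0.5867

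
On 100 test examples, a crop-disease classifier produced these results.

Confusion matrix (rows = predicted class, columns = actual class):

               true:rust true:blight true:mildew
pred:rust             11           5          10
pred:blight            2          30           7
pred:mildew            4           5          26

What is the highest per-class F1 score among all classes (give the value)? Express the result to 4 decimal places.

0.7595

Per-class F1 score (2·TP/(2·TP+FP+FN)):
  rust: TP=11, FP=5+10=15, FN=2+4=6 → 22/43 = 0.51163
  blight: TP=30, FP=2+7=9, FN=5+5=10 → 60/79 = 0.75949
  mildew: TP=26, FP=4+5=9, FN=10+7=17 → 52/78 = 0.66667
Highest is class 'blight' with F1 score = 0.7595.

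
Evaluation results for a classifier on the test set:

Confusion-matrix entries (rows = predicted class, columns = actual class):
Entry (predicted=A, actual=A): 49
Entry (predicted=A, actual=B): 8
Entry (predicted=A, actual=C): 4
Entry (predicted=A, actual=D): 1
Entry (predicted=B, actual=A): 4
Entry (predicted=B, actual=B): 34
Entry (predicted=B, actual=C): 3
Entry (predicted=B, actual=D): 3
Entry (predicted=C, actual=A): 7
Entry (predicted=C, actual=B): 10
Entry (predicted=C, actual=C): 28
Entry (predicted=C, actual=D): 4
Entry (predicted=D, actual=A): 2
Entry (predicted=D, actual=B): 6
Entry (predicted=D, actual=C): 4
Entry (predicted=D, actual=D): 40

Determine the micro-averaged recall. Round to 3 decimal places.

Micro-averaging pools counts across classes: ΣTP=151, ΣFP=56, ΣFN=56.
Micro-recall = TP/(TP+FN) on pooled counts = 0.729 (equals overall accuracy in single-label multiclass).

0.729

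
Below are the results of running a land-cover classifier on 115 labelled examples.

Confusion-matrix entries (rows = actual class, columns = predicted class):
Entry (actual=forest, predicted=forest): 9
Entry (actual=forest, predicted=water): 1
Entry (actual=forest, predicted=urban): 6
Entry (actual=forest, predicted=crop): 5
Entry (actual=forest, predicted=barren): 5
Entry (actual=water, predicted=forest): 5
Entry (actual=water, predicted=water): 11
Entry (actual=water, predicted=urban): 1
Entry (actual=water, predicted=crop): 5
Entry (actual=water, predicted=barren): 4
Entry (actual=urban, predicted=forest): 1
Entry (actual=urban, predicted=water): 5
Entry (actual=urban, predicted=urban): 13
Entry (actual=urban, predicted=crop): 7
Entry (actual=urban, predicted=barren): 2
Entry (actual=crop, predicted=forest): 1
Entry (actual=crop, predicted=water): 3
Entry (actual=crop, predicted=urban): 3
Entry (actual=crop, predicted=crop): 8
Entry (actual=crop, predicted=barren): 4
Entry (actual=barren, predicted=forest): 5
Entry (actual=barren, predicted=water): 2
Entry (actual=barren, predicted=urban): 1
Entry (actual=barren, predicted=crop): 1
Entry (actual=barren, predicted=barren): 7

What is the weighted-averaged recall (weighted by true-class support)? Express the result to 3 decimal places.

0.417

Per-class recall (TP/(TP+FN)):
  forest: TP=9, FN=1+6+5+5=17 → 9/26 = 0.3462
  water: TP=11, FN=5+1+5+4=15 → 11/26 = 0.4231
  urban: TP=13, FN=1+5+7+2=15 → 13/28 = 0.4643
  crop: TP=8, FN=1+3+3+4=11 → 8/19 = 0.4211
  barren: TP=7, FN=5+2+1+1=9 → 7/16 = 0.4375
Weighted-recall = Σ (supportᵢ/N)·recallᵢ with N=115: (26/115)·0.3462 + (26/115)·0.4231 + (28/115)·0.4643 + (19/115)·0.4211 + (16/115)·0.4375 = 0.417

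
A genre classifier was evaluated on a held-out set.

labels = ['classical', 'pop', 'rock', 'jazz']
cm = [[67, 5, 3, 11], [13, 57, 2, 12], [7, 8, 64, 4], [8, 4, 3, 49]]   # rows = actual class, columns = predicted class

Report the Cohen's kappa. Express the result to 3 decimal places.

0.663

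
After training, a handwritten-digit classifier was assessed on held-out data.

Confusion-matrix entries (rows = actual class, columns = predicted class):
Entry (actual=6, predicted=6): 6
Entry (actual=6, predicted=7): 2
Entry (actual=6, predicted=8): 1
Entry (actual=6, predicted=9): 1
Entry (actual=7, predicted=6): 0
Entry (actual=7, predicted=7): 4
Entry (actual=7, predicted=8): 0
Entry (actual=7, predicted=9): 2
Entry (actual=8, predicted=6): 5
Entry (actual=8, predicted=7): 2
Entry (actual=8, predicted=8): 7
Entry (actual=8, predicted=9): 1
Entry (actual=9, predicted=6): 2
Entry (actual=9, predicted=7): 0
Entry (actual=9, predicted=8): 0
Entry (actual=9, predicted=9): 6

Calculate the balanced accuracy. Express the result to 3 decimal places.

Balanced accuracy = mean of per-class recall.
  6: recall = 6/10 = 0.6000
  7: recall = 4/6 = 0.6667
  8: recall = 7/15 = 0.4667
  9: recall = 6/8 = 0.7500
Mean = (0.6000 + 0.6667 + 0.4667 + 0.7500) / 4 = 0.621

0.621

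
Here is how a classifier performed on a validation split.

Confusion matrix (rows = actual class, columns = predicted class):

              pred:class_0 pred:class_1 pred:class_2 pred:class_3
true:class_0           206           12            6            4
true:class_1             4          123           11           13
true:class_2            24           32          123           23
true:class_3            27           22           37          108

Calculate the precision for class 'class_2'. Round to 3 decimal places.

0.695

Treat 'class_2' as positive and all other classes as negative.
precision = TP/(TP+FP).
class_2: TP=123, FP=6+11+37=54 → 123/177 = 0.6949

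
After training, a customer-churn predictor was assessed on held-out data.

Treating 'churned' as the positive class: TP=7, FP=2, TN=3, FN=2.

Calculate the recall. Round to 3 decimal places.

Recall = TP/(TP+FN) = 7/(7+2) = 7/9 = 0.778

0.778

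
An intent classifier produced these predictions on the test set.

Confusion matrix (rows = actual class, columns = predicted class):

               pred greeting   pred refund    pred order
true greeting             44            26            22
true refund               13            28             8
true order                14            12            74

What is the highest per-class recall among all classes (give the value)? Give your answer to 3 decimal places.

Per-class recall (TP/(TP+FN)):
  greeting: TP=44, FN=26+22=48 → 44/92 = 0.4783
  refund: TP=28, FN=13+8=21 → 28/49 = 0.5714
  order: TP=74, FN=14+12=26 → 74/100 = 0.7400
Highest is class 'order' with recall = 0.740.

0.740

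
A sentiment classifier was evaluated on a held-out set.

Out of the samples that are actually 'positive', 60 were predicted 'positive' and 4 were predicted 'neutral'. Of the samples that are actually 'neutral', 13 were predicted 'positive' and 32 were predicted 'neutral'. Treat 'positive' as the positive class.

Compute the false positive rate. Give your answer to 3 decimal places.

0.289

FPR = FP/(FP+TN) = 13/(13+32) = 0.289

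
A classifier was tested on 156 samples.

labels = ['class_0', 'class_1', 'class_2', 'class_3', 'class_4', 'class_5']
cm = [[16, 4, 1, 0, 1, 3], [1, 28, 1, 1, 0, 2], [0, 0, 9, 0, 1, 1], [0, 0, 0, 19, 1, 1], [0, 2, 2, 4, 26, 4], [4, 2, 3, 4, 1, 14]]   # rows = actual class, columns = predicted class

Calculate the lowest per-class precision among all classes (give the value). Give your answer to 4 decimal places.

0.5600

Per-class precision (TP/(TP+FP)):
  class_0: TP=16, FP=1+0+0+0+4=5 → 16/21 = 0.76190
  class_1: TP=28, FP=4+0+0+2+2=8 → 28/36 = 0.77778
  class_2: TP=9, FP=1+1+0+2+3=7 → 9/16 = 0.56250
  class_3: TP=19, FP=0+1+0+4+4=9 → 19/28 = 0.67857
  class_4: TP=26, FP=1+0+1+1+1=4 → 26/30 = 0.86667
  class_5: TP=14, FP=3+2+1+1+4=11 → 14/25 = 0.56000
Lowest is class 'class_5' with precision = 0.5600.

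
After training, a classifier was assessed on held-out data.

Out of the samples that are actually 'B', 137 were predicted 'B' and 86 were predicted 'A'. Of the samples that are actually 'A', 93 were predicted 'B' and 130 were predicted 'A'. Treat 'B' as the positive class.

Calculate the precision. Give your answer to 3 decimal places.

0.596

Precision = TP/(TP+FP) = 137/(137+93) = 137/230 = 0.596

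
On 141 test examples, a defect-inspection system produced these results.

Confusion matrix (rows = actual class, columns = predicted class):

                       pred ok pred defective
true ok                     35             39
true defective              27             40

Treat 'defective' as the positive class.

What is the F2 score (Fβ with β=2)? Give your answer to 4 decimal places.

Fβ = (1+β²)·TP / ((1+β²)·TP + β²·FN + FP), with β²=4
= 5·40 / (5·40 + 4·27 + 39) = 0.5764

0.5764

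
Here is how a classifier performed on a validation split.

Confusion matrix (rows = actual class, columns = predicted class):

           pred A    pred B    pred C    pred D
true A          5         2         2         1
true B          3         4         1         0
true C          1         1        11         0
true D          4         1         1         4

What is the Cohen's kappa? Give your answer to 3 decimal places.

0.439

Observed agreement pₒ = trace/N = 24/41 = 0.5854
Expected agreement pₑ = Σ (rowᵢ·colᵢ)/N² = (10·13 + 8·8 + 13·15 + 10·5)/41² = 0.2612
κ = (pₒ − pₑ)/(1 − pₑ) = (0.5854 − 0.2612)/(1 − 0.2612) = 0.439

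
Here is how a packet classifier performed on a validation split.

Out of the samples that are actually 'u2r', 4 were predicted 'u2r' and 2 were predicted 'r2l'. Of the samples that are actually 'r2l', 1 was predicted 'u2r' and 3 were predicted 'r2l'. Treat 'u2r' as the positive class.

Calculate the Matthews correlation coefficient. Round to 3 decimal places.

MCC = (TP·TN − FP·FN) / √((TP+FP)(TP+FN)(TN+FP)(TN+FN))
Numerator = 4·3 − 1·2 = 10
Denominator = √(5·6·4·5) = √600 = 24.4949
MCC = 10 / 24.4949 = 0.408

0.408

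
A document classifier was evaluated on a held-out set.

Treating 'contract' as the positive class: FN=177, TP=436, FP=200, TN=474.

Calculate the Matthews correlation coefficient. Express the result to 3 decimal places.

MCC = (TP·TN − FP·FN) / √((TP+FP)(TP+FN)(TN+FP)(TN+FN))
Numerator = 436·474 − 200·177 = 171264
Denominator = √(636·613·674·651) = √171063941832 = 413598.7691
MCC = 171264 / 413598.7691 = 0.414

0.414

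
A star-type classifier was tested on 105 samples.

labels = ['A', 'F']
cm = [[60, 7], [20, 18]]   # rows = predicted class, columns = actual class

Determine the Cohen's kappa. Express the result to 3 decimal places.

Observed agreement pₒ = trace/N = 78/105 = 0.7429
Expected agreement pₑ = Σ (rowᵢ·colᵢ)/N² = (80·67 + 25·38)/105² = 0.5723
κ = (pₒ − pₑ)/(1 − pₑ) = (0.7429 − 0.5723)/(1 − 0.5723) = 0.399

0.399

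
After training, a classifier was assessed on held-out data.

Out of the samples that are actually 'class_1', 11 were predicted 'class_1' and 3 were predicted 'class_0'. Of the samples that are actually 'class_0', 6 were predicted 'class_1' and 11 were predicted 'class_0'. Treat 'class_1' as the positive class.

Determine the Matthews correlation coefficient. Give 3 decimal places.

MCC = (TP·TN − FP·FN) / √((TP+FP)(TP+FN)(TN+FP)(TN+FN))
Numerator = 11·11 − 6·3 = 103
Denominator = √(17·14·17·14) = √56644 = 238.0000
MCC = 103 / 238.0000 = 0.433

0.433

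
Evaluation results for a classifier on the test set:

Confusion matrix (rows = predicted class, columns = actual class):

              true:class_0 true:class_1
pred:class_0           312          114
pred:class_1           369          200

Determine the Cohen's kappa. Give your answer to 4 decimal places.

Observed agreement pₒ = trace/N = 512/995 = 0.51457
Expected agreement pₑ = Σ (rowᵢ·colᵢ)/N² = (681·426 + 314·569)/995² = 0.47350
κ = (pₒ − pₑ)/(1 − pₑ) = (0.51457 − 0.47350)/(1 − 0.47350) = 0.0780

0.0780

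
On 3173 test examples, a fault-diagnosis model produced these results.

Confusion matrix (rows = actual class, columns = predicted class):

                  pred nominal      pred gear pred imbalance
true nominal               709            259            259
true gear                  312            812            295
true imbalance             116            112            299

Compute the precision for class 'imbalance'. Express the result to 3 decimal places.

precision = TP/(TP+FP).
imbalance: TP=299, FP=259+295=554 → 299/853 = 0.3505

0.351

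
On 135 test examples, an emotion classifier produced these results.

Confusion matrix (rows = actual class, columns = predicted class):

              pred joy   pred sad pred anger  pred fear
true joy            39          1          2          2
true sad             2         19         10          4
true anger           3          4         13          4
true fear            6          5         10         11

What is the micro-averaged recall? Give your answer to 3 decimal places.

0.607

Micro-averaging pools counts across classes: ΣTP=82, ΣFP=53, ΣFN=53.
Micro-recall = TP/(TP+FN) on pooled counts = 0.607 (equals overall accuracy in single-label multiclass).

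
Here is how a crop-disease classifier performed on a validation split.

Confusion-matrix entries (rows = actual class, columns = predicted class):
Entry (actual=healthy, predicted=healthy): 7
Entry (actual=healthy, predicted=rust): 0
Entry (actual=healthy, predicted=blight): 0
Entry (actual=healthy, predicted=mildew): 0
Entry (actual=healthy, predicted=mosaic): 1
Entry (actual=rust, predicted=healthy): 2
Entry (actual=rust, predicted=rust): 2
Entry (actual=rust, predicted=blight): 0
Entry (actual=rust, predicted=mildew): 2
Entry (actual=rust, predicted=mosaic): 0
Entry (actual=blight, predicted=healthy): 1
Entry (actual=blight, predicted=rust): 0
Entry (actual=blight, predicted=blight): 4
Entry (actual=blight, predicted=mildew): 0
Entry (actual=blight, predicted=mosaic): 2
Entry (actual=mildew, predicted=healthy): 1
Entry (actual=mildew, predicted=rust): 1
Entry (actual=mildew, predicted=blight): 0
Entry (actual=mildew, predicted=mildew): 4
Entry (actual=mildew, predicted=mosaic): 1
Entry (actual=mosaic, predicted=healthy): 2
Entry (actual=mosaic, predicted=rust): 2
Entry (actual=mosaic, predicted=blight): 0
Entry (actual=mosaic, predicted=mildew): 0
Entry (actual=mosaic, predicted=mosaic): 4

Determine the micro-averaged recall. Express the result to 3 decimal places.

Micro-averaging pools counts across classes: ΣTP=21, ΣFP=15, ΣFN=15.
Micro-recall = TP/(TP+FN) on pooled counts = 0.583 (equals overall accuracy in single-label multiclass).

0.583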